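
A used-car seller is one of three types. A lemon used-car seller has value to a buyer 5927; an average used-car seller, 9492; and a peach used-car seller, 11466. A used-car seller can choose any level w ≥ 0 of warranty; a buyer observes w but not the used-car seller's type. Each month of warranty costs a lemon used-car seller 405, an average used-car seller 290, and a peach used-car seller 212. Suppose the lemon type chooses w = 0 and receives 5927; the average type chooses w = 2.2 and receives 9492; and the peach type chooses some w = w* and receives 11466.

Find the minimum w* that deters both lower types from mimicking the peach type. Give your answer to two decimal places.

Lemon type (on-path payoff 5927) won't mimic when 5927 ≥ 11466 − 405·w*, i.e. w* ≥ 13.68.
Average type (on-path payoff 9492 − 290×2.2 = 8854) won't mimic when 8854 ≥ 11466 − 290·w*, i.e. w* ≥ 9.01.
Both must hold, so w* = max(13.68, 9.01) = 13.68. The lemon type's constraint binds.

13.68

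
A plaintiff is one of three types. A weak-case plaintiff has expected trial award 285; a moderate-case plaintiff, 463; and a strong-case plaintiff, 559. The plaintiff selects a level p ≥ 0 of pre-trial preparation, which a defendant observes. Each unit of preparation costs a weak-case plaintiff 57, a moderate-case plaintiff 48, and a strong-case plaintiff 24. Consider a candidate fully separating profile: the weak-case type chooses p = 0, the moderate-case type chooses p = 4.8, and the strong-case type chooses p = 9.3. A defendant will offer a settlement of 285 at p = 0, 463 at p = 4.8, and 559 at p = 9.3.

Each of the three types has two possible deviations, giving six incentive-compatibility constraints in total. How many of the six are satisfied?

4

Strong-case (own payoff 559 − 24×9.3 = 335.8): to p=0 gives 285 → no gain ✓; to p=4.8 gives 463 − 24×4.8 = 347.8 → profitable ✗.
Moderate-case (own payoff 463 − 48×4.8 = 232.6): to p=0 gives 285 → profitable ✗; to p=9.3 gives 559 − 48×9.3 = 112.6 → no gain ✓.
Weak-case (own payoff 285): to p=4.8 gives 463 − 57×4.8 = 189.4 → no gain ✓; to p=9.3 gives 559 − 57×9.3 = 28.9 → no gain ✓.
4 of the 6 constraints hold; not an equilibrium.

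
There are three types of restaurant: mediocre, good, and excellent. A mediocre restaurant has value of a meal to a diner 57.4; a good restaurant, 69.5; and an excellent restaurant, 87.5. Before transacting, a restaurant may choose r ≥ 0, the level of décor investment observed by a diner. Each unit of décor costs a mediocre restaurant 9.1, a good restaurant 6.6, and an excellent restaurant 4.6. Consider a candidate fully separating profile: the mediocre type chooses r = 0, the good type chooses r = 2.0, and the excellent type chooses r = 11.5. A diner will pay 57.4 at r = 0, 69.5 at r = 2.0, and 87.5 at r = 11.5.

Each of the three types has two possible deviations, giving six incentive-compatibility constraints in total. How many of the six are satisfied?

3

Excellent (own payoff 87.5 − 4.6×11.5 = 34.6): to r=0 gives 57.4 → profitable ✗; to r=2.0 gives 69.5 − 4.6×2.0 = 60.3 → profitable ✗.
Mediocre (own payoff 57.4): to r=2.0 gives 69.5 − 9.1×2.0 = 51.3 → no gain ✓; to r=11.5 gives 87.5 − 9.1×11.5 = -17.15 → no gain ✓.
Good (own payoff 69.5 − 6.6×2.0 = 56.3): to r=0 gives 57.4 → profitable ✗; to r=11.5 gives 87.5 − 6.6×11.5 = 11.6 → no gain ✓.
3 of the 6 constraints hold; not an equilibrium.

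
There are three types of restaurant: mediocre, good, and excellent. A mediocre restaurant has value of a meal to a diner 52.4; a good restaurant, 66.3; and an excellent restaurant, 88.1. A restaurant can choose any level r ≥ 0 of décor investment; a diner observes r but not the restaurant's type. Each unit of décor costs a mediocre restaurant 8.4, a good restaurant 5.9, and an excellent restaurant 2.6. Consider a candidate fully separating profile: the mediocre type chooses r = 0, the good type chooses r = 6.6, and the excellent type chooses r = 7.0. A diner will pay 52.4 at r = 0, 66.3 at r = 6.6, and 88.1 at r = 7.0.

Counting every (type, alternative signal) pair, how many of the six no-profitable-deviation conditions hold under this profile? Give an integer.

4

Good (own payoff 66.3 − 5.9×6.6 = 27.36): to r=0 gives 52.4 → profitable ✗; to r=7.0 gives 88.1 − 5.9×7.0 = 46.8 → profitable ✗.
Excellent (own payoff 88.1 − 2.6×7.0 = 69.9): to r=0 gives 52.4 → no gain ✓; to r=6.6 gives 66.3 − 2.6×6.6 = 49.14 → no gain ✓.
Mediocre (own payoff 52.4): to r=6.6 gives 66.3 − 8.4×6.6 = 10.86 → no gain ✓; to r=7.0 gives 88.1 − 8.4×7.0 = 29.3 → no gain ✓.
4 of the 6 constraints hold; not an equilibrium.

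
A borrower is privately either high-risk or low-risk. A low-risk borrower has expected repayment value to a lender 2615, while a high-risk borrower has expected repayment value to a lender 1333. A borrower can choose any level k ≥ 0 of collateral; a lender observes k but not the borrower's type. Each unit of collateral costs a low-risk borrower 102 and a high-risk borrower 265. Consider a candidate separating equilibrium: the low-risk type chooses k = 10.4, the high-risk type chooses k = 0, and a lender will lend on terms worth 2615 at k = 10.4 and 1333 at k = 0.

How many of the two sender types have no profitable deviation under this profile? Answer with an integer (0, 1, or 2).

Low-risk type: signal → 2615 − 102 × 10.4 = 1554.2; deviate to 0 → 1333. IC holds (1554.2 ≥ 1333).
High-risk type: stay at 0 → 1333; mimic → 2615 − 265 × 10.4 = -141. IC holds (1333 ≥ -141).
2 of 2 constraints hold, so this is a separating equilibrium.

2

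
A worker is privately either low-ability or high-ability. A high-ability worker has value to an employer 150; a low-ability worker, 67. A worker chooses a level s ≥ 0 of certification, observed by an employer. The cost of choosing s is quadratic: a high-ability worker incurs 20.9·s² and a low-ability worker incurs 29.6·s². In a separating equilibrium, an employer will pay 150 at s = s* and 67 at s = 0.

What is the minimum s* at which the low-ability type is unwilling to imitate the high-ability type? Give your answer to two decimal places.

The low-ability type at s = 0 receives 67; imitating at s* yields 150 − 29.6·s*².
Indifference: 67 = 150 − 29.6·s*², so s*² = (150 − 67) / 29.6 ≈ 2.8041.
s* = √2.8041 ≈ 1.67.

1.67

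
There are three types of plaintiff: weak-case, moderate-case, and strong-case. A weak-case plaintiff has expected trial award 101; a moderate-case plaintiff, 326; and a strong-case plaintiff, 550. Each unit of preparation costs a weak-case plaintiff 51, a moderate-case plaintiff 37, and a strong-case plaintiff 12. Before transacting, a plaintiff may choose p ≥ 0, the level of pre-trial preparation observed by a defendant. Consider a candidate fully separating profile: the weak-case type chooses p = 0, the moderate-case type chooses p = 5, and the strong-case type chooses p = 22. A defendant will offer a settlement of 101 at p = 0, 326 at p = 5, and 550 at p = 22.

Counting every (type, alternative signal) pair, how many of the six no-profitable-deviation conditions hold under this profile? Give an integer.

6

Weak-case (own payoff 101): to p=5 gives 326 − 51×5 = 71 → no gain ✓; to p=22 gives 550 − 51×22 = -572 → no gain ✓.
Strong-case (own payoff 550 − 12×22 = 286): to p=0 gives 101 → no gain ✓; to p=5 gives 326 − 12×5 = 266 → no gain ✓.
Moderate-case (own payoff 326 − 37×5 = 141): to p=0 gives 101 → no gain ✓; to p=22 gives 550 − 37×22 = -264 → no gain ✓.
6 of the 6 constraints hold; this profile is a separating equilibrium.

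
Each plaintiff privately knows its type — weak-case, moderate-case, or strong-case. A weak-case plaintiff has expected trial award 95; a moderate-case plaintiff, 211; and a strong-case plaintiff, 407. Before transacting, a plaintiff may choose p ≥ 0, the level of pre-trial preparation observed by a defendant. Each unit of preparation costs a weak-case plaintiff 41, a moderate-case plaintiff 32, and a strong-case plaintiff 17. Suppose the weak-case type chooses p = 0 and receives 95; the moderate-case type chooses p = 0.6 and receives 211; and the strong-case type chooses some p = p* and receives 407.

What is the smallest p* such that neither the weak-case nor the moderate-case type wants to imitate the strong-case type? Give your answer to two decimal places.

7.61

Moderate-case type (on-path payoff 211 − 32×0.6 = 191.8) won't mimic when 191.8 ≥ 407 − 32·p*, i.e. p* ≥ 6.73.
Weak-case type (on-path payoff 95) won't mimic when 95 ≥ 407 − 41·p*, i.e. p* ≥ 7.61.
Both must hold, so p* = max(7.61, 6.73) = 7.61. The weak-case type's constraint binds.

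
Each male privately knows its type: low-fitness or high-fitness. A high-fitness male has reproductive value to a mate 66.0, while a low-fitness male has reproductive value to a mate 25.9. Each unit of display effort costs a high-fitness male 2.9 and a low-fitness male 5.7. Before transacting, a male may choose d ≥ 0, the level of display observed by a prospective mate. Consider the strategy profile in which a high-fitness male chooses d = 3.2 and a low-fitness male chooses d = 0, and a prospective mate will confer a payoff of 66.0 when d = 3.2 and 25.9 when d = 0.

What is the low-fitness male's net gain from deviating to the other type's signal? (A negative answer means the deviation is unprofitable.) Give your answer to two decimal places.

21.86

Playing d = 0 the low-fitness male receives 25.9.
Deviating to d = 3.2 brings payment 66.0 at cost 5.7 × 3.2 = 18.24, netting 47.76.
Gain from deviating: 47.76 − 25.9 = 21.86.
The gain is positive, so the low-fitness type's incentive-compatibility constraint is violated — this profile is not a separating equilibrium.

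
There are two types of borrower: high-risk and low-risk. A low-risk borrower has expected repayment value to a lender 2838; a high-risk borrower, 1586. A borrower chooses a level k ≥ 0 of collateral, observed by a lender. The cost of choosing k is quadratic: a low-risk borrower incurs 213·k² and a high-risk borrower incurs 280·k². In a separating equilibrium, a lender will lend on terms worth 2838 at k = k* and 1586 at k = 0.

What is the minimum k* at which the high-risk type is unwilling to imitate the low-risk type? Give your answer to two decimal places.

2.11

The high-risk type at k = 0 receives 1586; imitating at k* yields 2838 − 280·k*².
Indifference: 1586 = 2838 − 280·k*², so k*² = (2838 − 1586) / 280 ≈ 4.4714.
k* = √4.4714 ≈ 2.11.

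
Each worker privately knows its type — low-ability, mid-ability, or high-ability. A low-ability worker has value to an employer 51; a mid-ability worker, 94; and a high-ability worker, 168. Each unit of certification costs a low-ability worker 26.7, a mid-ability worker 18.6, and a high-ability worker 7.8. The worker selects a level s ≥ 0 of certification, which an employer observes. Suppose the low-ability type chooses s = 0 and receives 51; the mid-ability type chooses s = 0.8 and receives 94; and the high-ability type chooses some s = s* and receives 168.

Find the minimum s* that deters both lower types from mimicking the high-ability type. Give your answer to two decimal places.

4.78

Mid-ability type (on-path payoff 94 − 18.6×0.8 = 79.12) won't mimic when 79.12 ≥ 168 − 18.6·s*, i.e. s* ≥ 4.78.
Low-ability type (on-path payoff 51) won't mimic when 51 ≥ 168 − 26.7·s*, i.e. s* ≥ 4.38.
Both must hold, so s* = max(4.38, 4.78) = 4.78. The mid-ability type's constraint binds.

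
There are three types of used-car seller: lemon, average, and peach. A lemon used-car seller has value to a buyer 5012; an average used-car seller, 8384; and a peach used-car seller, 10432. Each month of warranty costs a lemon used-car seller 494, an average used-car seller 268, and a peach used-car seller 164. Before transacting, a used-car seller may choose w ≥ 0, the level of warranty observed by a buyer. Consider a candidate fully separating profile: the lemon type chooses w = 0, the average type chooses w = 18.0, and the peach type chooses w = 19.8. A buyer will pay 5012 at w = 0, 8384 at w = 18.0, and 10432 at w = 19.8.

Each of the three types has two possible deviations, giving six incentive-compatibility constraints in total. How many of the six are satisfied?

4

Peach (own payoff 10432 − 164×19.8 = 7184.8): to w=0 gives 5012 → no gain ✓; to w=18.0 gives 8384 − 164×18.0 = 5432 → no gain ✓.
Average (own payoff 8384 − 268×18.0 = 3560): to w=0 gives 5012 → profitable ✗; to w=19.8 gives 10432 − 268×19.8 = 5125.6 → profitable ✗.
Lemon (own payoff 5012): to w=18.0 gives 8384 − 494×18.0 = -508 → no gain ✓; to w=19.8 gives 10432 − 494×19.8 = 650.8 → no gain ✓.
4 of the 6 constraints hold; not an equilibrium.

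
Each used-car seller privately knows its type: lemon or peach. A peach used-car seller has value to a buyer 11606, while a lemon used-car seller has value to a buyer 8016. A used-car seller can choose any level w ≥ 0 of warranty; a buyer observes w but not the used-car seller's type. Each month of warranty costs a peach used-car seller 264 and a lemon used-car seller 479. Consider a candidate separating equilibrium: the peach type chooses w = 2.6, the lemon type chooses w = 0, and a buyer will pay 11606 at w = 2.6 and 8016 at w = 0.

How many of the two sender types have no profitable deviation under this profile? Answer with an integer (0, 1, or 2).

Lemon type: stay at 0 → 8016; mimic → 11606 − 479 × 2.6 = 10360.6. IC fails (8016 < 10360.6).
Peach type: signal → 11606 − 264 × 2.6 = 10919.6; deviate to 0 → 8016. IC holds (10919.6 ≥ 8016).
1 of 2 constraints hold, so this profile is not an equilibrium.

1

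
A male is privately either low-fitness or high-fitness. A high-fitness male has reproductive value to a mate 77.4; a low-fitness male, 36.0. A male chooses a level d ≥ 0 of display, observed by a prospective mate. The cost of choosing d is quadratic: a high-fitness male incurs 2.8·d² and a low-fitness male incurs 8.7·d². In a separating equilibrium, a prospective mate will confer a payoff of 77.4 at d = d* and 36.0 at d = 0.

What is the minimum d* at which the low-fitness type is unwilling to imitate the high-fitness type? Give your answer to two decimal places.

2.18

The low-fitness type at d = 0 receives 36.0; imitating at d* yields 77.4 − 8.7·d*².
Indifference: 36.0 = 77.4 − 8.7·d*², so d*² = (77.4 − 36.0) / 8.7 ≈ 4.7586.
d* = √4.7586 ≈ 2.18.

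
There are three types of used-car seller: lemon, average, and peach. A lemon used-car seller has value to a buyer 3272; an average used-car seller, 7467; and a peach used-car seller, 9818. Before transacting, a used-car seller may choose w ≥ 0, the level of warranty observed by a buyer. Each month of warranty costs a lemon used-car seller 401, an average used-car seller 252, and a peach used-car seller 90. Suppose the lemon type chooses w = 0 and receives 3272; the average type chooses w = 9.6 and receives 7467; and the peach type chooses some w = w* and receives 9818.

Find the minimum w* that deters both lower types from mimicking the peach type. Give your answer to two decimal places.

18.93

Average type (on-path payoff 7467 − 252×9.6 = 5047.8) won't mimic when 5047.8 ≥ 9818 − 252·w*, i.e. w* ≥ 18.93.
Lemon type (on-path payoff 3272) won't mimic when 3272 ≥ 9818 − 401·w*, i.e. w* ≥ 16.32.
Both must hold, so w* = max(16.32, 18.93) = 18.93. The average type's constraint binds.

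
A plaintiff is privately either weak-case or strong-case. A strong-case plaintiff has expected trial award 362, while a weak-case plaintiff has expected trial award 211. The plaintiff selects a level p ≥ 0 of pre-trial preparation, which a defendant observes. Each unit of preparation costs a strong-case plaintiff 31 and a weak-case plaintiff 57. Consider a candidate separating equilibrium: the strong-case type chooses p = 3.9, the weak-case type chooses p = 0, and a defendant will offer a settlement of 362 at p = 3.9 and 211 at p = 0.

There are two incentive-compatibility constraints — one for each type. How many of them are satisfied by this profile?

2

Strong-case type: signal → 362 − 31 × 3.9 = 241.1; deviate to 0 → 211. IC holds (241.1 ≥ 211).
Weak-case type: stay at 0 → 211; mimic → 362 − 57 × 3.9 = 139.7. IC holds (211 ≥ 139.7).
2 of 2 constraints hold, so this is a separating equilibrium.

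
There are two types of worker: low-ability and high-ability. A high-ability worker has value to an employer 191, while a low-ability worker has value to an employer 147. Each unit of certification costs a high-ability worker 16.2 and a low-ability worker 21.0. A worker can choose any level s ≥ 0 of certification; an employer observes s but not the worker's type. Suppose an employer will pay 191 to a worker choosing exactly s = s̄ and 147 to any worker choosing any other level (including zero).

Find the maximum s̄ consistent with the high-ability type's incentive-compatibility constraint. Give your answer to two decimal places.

2.72

Choosing s̄ yields the high-ability type 191 − 16.2·s̄; choosing zero yields 147.
The high-ability type is indifferent at 191 − 16.2·s̄ = 147, i.e. s̄ = (191 − 147) / 16.2 ≈ 2.72.
For any s̄ above 2.72 the high-ability type would rather pool at zero, so separation collapses.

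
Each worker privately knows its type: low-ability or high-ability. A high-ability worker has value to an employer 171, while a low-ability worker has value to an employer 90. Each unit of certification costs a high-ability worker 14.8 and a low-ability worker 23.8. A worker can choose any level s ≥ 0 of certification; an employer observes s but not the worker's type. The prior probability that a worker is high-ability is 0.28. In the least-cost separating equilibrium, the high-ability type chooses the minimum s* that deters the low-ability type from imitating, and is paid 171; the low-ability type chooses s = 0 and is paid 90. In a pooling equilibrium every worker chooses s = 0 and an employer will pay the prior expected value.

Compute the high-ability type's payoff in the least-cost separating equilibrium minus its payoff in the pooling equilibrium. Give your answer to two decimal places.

Least-cost separating signal: s* solves 90 = 171 − 23.8·s*, so s* = (171 − 90)/23.8 ≈ 3.4034.
High-ability type's separating payoff: 171 − 14.8 × s* = 171 − 14.8 × (171 − 90)/23.8 = 171 − 1198.8/23.8 ≈ 120.6303.
Pooling payoff: 0.28 × 171 + 0.72 × 90 = 112.68.
Difference: 120.6303 − 112.68 = 7.9503, i.e. 7.95 to two decimal places.
The high-ability type prefers to separate.

7.95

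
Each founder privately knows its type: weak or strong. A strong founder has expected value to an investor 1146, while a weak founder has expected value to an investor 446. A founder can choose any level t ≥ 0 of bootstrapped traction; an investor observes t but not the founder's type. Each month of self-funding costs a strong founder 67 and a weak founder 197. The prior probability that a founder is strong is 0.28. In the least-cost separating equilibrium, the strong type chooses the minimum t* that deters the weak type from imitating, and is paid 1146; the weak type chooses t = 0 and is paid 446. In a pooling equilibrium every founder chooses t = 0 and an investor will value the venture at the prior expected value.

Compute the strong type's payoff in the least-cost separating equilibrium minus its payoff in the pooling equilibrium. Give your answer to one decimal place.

265.9

Least-cost separating signal: t* solves 446 = 1146 − 197·t*, so t* = (1146 − 446)/197 ≈ 3.5533.
Strong type's separating payoff: 1146 − 67 × t* = 1146 − 67 × (1146 − 446)/197 = 1146 − 46900/197 ≈ 907.929.
Pooling payoff: 0.28 × 1146 + 0.72 × 446 = 642.
Difference: 907.929 − 642 = 265.929, i.e. 265.9 to one decimal place.
The strong type prefers to separate.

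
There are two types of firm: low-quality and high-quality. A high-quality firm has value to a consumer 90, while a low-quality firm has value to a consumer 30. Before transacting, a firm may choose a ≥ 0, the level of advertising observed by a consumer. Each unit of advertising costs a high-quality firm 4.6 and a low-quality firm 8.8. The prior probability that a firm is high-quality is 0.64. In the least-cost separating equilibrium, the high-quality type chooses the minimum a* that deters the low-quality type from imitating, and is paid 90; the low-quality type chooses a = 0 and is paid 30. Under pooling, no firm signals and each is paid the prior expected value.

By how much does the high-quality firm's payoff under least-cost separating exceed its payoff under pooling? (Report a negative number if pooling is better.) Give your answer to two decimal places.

-9.76

Least-cost separating signal: a* solves 30 = 90 − 8.8·a*, so a* = (90 − 30)/8.8 ≈ 6.8182.
High-quality type's separating payoff: 90 − 4.6 × a* = 90 − 4.6 × (90 − 30)/8.8 = 90 − 276/8.8 ≈ 58.6364.
Pooling payoff: 0.64 × 90 + 0.36 × 30 = 68.4.
Difference: 58.6364 − 68.4 = -9.7636, i.e. -9.76 to two decimal places.
The high-quality type would prefer the pooling outcome.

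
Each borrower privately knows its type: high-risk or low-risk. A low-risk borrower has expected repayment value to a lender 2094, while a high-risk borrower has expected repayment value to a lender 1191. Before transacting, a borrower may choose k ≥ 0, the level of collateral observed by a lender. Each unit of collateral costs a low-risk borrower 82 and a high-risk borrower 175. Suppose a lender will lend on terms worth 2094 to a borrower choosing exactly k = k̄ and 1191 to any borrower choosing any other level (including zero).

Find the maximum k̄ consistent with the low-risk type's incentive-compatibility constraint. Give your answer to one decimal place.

11.0

Choosing k̄ yields the low-risk type 2094 − 82·k̄; choosing zero yields 1191.
The low-risk type is indifferent at 2094 − 82·k̄ = 1191, i.e. k̄ = (2094 − 1191) / 82 ≈ 11.0.
For any k̄ above 11.0 the low-risk type would rather pool at zero, so separation collapses.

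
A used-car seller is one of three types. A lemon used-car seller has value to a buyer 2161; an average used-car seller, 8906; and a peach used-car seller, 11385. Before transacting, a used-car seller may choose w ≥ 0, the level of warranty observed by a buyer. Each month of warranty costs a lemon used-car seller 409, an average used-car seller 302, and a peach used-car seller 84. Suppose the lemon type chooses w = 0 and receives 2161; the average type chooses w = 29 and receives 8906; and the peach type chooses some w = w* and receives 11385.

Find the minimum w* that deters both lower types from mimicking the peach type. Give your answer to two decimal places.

Lemon type (on-path payoff 2161) won't mimic when 2161 ≥ 11385 − 409·w*, i.e. w* ≥ 22.55.
Average type (on-path payoff 8906 − 302×29 = 148) won't mimic when 148 ≥ 11385 − 302·w*, i.e. w* ≥ 37.21.
Both must hold, so w* = max(22.55, 37.21) = 37.21. The average type's constraint binds.

37.21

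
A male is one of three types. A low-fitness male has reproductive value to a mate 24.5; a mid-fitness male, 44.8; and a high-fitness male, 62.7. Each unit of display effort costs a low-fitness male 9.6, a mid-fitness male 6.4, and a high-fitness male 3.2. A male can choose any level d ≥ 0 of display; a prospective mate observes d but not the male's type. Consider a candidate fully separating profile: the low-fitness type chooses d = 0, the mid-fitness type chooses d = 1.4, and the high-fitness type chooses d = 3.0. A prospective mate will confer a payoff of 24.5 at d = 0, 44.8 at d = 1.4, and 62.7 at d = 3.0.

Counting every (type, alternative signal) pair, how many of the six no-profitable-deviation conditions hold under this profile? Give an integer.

3

Mid-fitness (own payoff 44.8 − 6.4×1.4 = 35.84): to d=0 gives 24.5 → no gain ✓; to d=3.0 gives 62.7 − 6.4×3.0 = 43.5 → profitable ✗.
High-fitness (own payoff 62.7 − 3.2×3.0 = 53.1): to d=0 gives 24.5 → no gain ✓; to d=1.4 gives 44.8 − 3.2×1.4 = 40.32 → no gain ✓.
Low-fitness (own payoff 24.5): to d=1.4 gives 44.8 − 9.6×1.4 = 31.36 → profitable ✗; to d=3.0 gives 62.7 − 9.6×3.0 = 33.9 → profitable ✗.
3 of the 6 constraints hold; not an equilibrium.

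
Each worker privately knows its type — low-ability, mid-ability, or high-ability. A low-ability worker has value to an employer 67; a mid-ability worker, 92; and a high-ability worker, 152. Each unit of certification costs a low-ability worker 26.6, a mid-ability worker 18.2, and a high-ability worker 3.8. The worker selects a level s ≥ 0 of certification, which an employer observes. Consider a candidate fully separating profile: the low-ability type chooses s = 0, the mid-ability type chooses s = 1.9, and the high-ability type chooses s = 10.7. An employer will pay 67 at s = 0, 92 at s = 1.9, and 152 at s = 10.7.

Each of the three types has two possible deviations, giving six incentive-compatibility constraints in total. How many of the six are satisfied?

5

High-ability (own payoff 152 − 3.8×10.7 = 111.34): to s=0 gives 67 → no gain ✓; to s=1.9 gives 92 − 3.8×1.9 = 84.78 → no gain ✓.
Mid-ability (own payoff 92 − 18.2×1.9 = 57.42): to s=0 gives 67 → profitable ✗; to s=10.7 gives 152 − 18.2×10.7 = -42.74 → no gain ✓.
Low-ability (own payoff 67): to s=1.9 gives 92 − 26.6×1.9 = 41.46 → no gain ✓; to s=10.7 gives 152 − 26.6×10.7 = -132.62 → no gain ✓.
5 of the 6 constraints hold; not an equilibrium.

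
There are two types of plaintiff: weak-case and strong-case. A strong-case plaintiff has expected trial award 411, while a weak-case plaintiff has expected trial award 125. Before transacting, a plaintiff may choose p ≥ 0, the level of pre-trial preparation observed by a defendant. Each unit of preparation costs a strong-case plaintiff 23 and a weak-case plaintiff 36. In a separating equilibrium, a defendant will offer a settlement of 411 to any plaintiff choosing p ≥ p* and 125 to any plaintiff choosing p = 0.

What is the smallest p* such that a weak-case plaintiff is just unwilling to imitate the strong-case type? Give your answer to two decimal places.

7.94

A weak-case plaintiff choosing p = 0 receives 125.
Imitating at p* instead would pay 411 at cost 36·p*, netting 411 − 36·p*.
Indifference: 125 = 411 − 36·p*, so p* = (411 − 125) / 36 ≈ 7.94.
This is the weak-case type's binding incentive-compatibility constraint; any p ≥ 7.94 sustains separation on that side.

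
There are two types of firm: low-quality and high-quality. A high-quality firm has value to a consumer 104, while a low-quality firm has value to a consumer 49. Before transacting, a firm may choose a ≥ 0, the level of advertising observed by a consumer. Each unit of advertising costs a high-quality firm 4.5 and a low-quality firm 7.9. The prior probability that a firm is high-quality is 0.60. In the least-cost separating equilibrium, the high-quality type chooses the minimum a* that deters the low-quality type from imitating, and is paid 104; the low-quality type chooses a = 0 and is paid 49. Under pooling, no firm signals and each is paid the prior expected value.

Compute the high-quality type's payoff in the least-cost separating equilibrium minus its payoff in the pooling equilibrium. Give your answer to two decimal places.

-9.33

Least-cost separating signal: a* solves 49 = 104 − 7.9·a*, so a* = (104 − 49)/7.9 ≈ 6.9620.
High-quality type's separating payoff: 104 − 4.5 × a* = 104 − 4.5 × (104 − 49)/7.9 = 104 − 247.5/7.9 ≈ 72.6709.
Pooling payoff: 0.60 × 104 + 0.40 × 49 = 82.
Difference: 72.6709 − 82 = -9.3291, i.e. -9.33 to two decimal places.
The high-quality type would prefer the pooling outcome.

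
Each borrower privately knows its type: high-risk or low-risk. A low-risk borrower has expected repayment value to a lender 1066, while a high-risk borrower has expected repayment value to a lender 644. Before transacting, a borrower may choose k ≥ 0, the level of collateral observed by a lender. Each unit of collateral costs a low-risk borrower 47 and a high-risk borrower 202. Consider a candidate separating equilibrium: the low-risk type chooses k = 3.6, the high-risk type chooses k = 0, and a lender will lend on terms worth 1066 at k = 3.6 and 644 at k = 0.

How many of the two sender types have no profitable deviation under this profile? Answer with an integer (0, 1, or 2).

2

Low-risk type: signal → 1066 − 47 × 3.6 = 896.8; deviate to 0 → 644. IC holds (896.8 ≥ 644).
High-risk type: stay at 0 → 644; mimic → 1066 − 202 × 3.6 = 338.8. IC holds (644 ≥ 338.8).
2 of 2 constraints hold, so this is a separating equilibrium.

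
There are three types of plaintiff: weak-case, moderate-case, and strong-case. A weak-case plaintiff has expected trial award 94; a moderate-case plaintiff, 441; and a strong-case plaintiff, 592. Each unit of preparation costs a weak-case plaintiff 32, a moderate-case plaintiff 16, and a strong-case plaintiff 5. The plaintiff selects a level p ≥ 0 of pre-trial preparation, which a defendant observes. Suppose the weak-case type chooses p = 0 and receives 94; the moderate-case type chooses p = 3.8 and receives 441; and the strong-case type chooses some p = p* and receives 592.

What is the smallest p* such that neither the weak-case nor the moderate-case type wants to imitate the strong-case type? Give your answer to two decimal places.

Weak-case type (on-path payoff 94) won't mimic when 94 ≥ 592 − 32·p*, i.e. p* ≥ 15.56.
Moderate-case type (on-path payoff 441 − 16×3.8 = 380.2) won't mimic when 380.2 ≥ 592 − 16·p*, i.e. p* ≥ 13.24.
Both must hold, so p* = max(15.56, 13.24) = 15.56. The weak-case type's constraint binds.

15.56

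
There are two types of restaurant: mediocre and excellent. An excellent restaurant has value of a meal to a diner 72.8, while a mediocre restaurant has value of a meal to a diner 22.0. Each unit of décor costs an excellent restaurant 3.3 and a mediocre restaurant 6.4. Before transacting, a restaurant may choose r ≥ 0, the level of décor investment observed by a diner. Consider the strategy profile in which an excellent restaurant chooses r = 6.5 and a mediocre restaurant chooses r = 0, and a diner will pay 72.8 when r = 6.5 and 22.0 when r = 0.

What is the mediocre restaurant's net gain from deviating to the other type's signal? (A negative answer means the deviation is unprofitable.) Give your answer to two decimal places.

9.20

Playing r = 0 the mediocre restaurant receives 22.0.
Deviating to r = 6.5 brings payment 72.8 at cost 6.4 × 6.5 = 41.6, netting 31.2.
Gain from deviating: 31.2 − 22.0 = 9.20.
The gain is positive, so the mediocre type's incentive-compatibility constraint is violated — this profile is not a separating equilibrium.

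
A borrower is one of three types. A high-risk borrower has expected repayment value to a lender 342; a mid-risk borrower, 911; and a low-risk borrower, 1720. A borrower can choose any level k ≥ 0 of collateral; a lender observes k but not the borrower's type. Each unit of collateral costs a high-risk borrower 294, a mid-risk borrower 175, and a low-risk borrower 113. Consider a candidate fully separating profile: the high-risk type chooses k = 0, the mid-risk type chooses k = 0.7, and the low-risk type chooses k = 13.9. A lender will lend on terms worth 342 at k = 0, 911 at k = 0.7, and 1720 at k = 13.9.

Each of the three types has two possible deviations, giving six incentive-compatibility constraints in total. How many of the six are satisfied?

3

Low-risk (own payoff 1720 − 113×13.9 = 149.3): to k=0 gives 342 → profitable ✗; to k=0.7 gives 911 − 113×0.7 = 831.9 → profitable ✗.
Mid-risk (own payoff 911 − 175×0.7 = 788.5): to k=0 gives 342 → no gain ✓; to k=13.9 gives 1720 − 175×13.9 = -712.5 → no gain ✓.
High-risk (own payoff 342): to k=0.7 gives 911 − 294×0.7 = 705.2 → profitable ✗; to k=13.9 gives 1720 − 294×13.9 = -2366.6 → no gain ✓.
3 of the 6 constraints hold; not an equilibrium.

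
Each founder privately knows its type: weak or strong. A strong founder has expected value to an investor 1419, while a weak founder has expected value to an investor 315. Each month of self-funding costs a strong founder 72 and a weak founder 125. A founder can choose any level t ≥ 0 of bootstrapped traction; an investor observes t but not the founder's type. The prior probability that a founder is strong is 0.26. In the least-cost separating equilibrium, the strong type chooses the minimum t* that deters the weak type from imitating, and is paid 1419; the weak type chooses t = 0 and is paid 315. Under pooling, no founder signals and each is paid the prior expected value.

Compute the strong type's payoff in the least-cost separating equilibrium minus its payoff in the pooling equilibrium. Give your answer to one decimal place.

Least-cost separating signal: t* solves 315 = 1419 − 125·t*, so t* = (1419 − 315)/125 = 8.832.
Strong type's separating payoff: 1419 − 72 × t* = 1419 − 72 × (1419 − 315)/125 = 1419 − 79488/125 = 783.096.
Pooling payoff: 0.26 × 1419 + 0.74 × 315 = 602.04.
Difference: 783.096 − 602.04 = 181.056, i.e. 181.1 to one decimal place.
The strong type prefers to separate.

181.1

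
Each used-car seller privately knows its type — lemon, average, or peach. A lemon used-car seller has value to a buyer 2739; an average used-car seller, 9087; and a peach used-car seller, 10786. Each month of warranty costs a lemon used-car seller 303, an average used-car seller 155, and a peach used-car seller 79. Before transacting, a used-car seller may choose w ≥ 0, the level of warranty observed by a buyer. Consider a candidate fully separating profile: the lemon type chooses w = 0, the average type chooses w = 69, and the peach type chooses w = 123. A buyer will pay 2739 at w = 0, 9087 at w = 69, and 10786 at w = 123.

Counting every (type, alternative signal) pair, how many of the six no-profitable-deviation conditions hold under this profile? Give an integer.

3

Lemon (own payoff 2739): to w=69 gives 9087 − 303×69 = -11820 → no gain ✓; to w=123 gives 10786 − 303×123 = -26483 → no gain ✓.
Average (own payoff 9087 − 155×69 = -1608): to w=0 gives 2739 → profitable ✗; to w=123 gives 10786 − 155×123 = -8279 → no gain ✓.
Peach (own payoff 10786 − 79×123 = 1069): to w=0 gives 2739 → profitable ✗; to w=69 gives 9087 − 79×69 = 3636 → profitable ✗.
3 of the 6 constraints hold; not an equilibrium.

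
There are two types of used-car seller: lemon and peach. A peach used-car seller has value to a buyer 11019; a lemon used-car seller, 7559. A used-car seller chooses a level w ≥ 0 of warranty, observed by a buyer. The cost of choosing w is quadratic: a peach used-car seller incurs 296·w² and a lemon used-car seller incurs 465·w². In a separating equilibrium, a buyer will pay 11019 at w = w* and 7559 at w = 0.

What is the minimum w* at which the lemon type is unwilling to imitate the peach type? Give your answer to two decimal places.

2.73

The lemon type at w = 0 receives 7559; imitating at w* yields 11019 − 465·w*².
Indifference: 7559 = 11019 − 465·w*², so w*² = (11019 − 7559) / 465 ≈ 7.4409.
w* = √7.4409 ≈ 2.73.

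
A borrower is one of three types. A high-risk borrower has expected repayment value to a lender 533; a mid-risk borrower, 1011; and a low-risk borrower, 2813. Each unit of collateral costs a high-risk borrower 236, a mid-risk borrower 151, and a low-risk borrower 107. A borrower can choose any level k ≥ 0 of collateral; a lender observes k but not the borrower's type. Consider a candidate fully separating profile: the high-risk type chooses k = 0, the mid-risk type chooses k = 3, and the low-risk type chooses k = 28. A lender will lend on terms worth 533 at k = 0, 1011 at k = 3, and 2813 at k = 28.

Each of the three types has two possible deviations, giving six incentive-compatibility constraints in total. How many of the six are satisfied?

Low-risk (own payoff 2813 − 107×28 = -183): to k=0 gives 533 → profitable ✗; to k=3 gives 1011 − 107×3 = 690 → profitable ✗.
High-risk (own payoff 533): to k=3 gives 1011 − 236×3 = 303 → no gain ✓; to k=28 gives 2813 − 236×28 = -3795 → no gain ✓.
Mid-risk (own payoff 1011 − 151×3 = 558): to k=0 gives 533 → no gain ✓; to k=28 gives 2813 − 151×28 = -1415 → no gain ✓.
4 of the 6 constraints hold; not an equilibrium.

4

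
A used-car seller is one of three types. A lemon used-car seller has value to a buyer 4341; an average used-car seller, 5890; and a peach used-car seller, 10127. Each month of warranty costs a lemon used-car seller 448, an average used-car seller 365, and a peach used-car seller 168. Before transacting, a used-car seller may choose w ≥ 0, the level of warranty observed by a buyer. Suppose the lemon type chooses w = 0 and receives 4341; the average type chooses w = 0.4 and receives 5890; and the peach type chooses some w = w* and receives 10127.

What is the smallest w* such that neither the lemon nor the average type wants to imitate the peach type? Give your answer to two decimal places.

12.92

Lemon type (on-path payoff 4341) won't mimic when 4341 ≥ 10127 − 448·w*, i.e. w* ≥ 12.92.
Average type (on-path payoff 5890 − 365×0.4 = 5744) won't mimic when 5744 ≥ 10127 − 365·w*, i.e. w* ≥ 12.01.
Both must hold, so w* = max(12.92, 12.01) = 12.92. The lemon type's constraint binds.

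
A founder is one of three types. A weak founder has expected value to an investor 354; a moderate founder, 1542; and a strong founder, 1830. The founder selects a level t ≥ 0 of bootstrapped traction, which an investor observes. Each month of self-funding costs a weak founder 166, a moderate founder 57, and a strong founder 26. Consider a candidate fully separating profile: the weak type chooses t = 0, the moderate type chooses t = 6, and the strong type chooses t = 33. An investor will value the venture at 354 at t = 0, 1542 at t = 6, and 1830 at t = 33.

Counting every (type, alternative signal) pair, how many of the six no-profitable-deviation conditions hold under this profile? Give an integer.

4

Moderate (own payoff 1542 − 57×6 = 1200): to t=0 gives 354 → no gain ✓; to t=33 gives 1830 − 57×33 = -51 → no gain ✓.
Strong (own payoff 1830 − 26×33 = 972): to t=0 gives 354 → no gain ✓; to t=6 gives 1542 − 26×6 = 1386 → profitable ✗.
Weak (own payoff 354): to t=6 gives 1542 − 166×6 = 546 → profitable ✗; to t=33 gives 1830 − 166×33 = -3648 → no gain ✓.
4 of the 6 constraints hold; not an equilibrium.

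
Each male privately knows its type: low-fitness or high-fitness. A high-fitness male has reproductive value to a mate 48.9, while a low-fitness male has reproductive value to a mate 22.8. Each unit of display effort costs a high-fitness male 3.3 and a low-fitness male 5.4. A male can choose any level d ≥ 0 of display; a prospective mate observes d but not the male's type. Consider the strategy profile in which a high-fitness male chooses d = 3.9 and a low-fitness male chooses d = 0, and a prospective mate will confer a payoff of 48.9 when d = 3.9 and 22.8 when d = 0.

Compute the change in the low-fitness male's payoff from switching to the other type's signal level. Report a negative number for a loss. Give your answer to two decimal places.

5.04

Playing d = 0 the low-fitness male receives 22.8.
Deviating to d = 3.9 brings payment 48.9 at cost 5.4 × 3.9 = 21.06, netting 27.84.
Gain from deviating: 27.84 − 22.8 = 5.04.
The gain is positive, so the low-fitness type's incentive-compatibility constraint is violated — this profile is not a separating equilibrium.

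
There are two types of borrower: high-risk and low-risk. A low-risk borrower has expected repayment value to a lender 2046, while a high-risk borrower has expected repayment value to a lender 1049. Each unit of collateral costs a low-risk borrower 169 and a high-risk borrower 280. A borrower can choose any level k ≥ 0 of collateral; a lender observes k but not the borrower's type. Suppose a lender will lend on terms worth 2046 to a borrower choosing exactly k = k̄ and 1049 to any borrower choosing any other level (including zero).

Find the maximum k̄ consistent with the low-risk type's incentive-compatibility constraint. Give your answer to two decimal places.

5.90

Choosing k̄ yields the low-risk type 2046 − 169·k̄; choosing zero yields 1049.
The low-risk type is indifferent at 2046 − 169·k̄ = 1049, i.e. k̄ = (2046 − 1049) / 169 ≈ 5.90.
For any k̄ above 5.90 the low-risk type would rather pool at zero, so separation collapses.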